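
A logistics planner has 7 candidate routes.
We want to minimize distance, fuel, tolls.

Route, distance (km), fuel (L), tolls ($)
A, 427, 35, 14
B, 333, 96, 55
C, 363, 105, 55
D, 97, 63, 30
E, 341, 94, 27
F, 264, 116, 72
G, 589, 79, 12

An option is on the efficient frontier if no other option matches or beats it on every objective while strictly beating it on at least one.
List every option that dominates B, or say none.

D

D: distance 97≤333, fuel 63≤96, tolls 30≤55 — dominates B.
Others (A, C, E, F, G) are each worse than B on at least one objective.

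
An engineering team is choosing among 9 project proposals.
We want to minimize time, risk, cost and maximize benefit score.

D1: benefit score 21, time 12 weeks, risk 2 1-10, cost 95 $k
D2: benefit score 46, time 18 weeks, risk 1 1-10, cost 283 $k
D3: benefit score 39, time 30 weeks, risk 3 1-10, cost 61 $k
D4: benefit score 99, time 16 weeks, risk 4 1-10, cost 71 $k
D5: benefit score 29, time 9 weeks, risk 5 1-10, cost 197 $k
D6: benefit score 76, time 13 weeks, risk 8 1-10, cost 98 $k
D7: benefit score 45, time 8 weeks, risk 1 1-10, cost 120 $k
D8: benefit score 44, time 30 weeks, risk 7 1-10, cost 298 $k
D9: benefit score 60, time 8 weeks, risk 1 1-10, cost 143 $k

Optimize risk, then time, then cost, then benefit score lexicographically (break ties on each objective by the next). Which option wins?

D7

First minimize risk: best is 1, kept {D2, D7, D9}.
Then minimize time: best is 8, kept {D7, D9}.
Then minimize cost: best is 120, kept {D7}.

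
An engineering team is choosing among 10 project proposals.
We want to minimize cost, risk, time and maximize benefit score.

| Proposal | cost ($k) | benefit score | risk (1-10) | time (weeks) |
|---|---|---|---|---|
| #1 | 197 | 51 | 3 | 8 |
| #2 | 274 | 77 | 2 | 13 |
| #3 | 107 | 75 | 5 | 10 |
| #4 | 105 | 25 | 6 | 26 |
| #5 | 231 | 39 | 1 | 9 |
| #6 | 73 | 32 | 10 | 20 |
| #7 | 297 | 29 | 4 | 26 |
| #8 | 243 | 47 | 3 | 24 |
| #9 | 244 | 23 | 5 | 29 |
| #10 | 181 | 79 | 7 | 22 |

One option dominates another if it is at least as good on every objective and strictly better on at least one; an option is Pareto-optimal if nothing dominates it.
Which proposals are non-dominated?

#1, #2, #3, #4, #5, #6, #10

#1: not dominated (best time).
#2: not dominated.
#3: not dominated.
#4: not dominated.
#5: not dominated (best risk).
#6: not dominated (best cost).
#7: dominated by #1 (cost 197≤297, benefit score 51≥29, risk 3≤4, time 8≤26).
#8: dominated by #1 (cost 197≤243, benefit score 51≥47, risk 3≤3, time 8≤24).
#9: dominated by #1 (cost 197≤244, benefit score 51≥23, risk 3≤5, time 8≤29).
#10: not dominated (best benefit score).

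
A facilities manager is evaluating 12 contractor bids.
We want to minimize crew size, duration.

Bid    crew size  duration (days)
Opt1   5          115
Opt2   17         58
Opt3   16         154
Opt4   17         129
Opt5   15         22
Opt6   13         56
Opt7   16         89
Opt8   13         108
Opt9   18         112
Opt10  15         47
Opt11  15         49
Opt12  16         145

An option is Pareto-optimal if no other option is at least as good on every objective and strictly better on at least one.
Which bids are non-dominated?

Opt1, Opt5, Opt6

Opt1: not dominated (best crew size).
Opt2: dominated by Opt5 (crew size 15≤17, duration 22≤58).
Opt3: dominated by Opt1 (crew size 5≤16, duration 115≤154).
Opt4: dominated by Opt1 (crew size 5≤17, duration 115≤129).
Opt5: not dominated (best duration).
Opt6: not dominated.
Opt7: dominated by Opt5 (crew size 15≤16, duration 22≤89).
Opt8: dominated by Opt6 (crew size 13≤13, duration 56≤108).
Opt9: dominated by Opt2 (crew size 17≤18, duration 58≤112).
Opt10: dominated by Opt5 (crew size 15≤15, duration 22≤47).
Opt11: dominated by Opt5 (crew size 15≤15, duration 22≤49).
Opt12: dominated by Opt1 (crew size 5≤16, duration 115≤145).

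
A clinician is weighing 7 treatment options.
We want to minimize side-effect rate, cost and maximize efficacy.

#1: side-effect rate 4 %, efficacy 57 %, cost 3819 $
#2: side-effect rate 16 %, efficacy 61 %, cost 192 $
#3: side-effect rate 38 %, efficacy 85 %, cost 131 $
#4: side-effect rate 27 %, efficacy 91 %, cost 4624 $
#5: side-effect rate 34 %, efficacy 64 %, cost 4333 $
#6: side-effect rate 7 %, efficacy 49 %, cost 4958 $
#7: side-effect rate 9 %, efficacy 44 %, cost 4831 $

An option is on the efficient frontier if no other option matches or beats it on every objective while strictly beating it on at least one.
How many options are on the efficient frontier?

#1: not dominated (best side-effect rate).
#2: not dominated.
#3: not dominated (best cost).
#4: not dominated (best efficacy).
#5: not dominated.
#6: dominated by #1 (side-effect rate 4≤7, efficacy 57≥49, cost 3819≤4958).
#7: dominated by #1 (side-effect rate 4≤9, efficacy 57≥44, cost 3819≤4831).
Pareto-optimal: #1, #2, #3, #4, #5 → 5.

5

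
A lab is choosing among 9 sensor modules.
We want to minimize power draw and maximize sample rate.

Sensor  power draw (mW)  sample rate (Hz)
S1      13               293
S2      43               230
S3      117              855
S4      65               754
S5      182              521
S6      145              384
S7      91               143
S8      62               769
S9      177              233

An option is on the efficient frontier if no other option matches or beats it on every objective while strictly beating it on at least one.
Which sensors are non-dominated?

S1, S3, S8

S1: not dominated (best power draw).
S2: dominated by S1 (power draw 13≤43, sample rate 293≥230).
S3: not dominated (best sample rate).
S4: dominated by S8 (power draw 62≤65, sample rate 769≥754).
S5: dominated by S3 (power draw 117≤182, sample rate 855≥521).
S6: dominated by S3 (power draw 117≤145, sample rate 855≥384).
S7: dominated by S1 (power draw 13≤91, sample rate 293≥143).
S8: not dominated.
S9: dominated by S1 (power draw 13≤177, sample rate 293≥233).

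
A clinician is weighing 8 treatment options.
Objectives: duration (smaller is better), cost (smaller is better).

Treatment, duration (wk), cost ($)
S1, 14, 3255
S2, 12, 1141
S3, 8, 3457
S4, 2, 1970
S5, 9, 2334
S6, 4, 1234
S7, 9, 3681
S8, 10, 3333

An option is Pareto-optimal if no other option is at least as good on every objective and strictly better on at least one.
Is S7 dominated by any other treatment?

S3 vs S7: duration 8≤9, cost 3457≤3681 — S3 is at least as good on every objective and strictly better on at least one, so S3 dominates S7.

Yes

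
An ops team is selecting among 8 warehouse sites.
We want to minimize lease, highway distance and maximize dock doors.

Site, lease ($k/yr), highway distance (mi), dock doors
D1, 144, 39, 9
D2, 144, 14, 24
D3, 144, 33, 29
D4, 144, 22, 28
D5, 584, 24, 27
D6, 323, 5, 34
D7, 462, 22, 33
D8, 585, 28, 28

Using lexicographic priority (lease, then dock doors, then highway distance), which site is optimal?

D3

First minimize lease: best is 144, kept {D1, D2, D3, D4}.
Then maximize dock doors: best is 29, kept {D3}.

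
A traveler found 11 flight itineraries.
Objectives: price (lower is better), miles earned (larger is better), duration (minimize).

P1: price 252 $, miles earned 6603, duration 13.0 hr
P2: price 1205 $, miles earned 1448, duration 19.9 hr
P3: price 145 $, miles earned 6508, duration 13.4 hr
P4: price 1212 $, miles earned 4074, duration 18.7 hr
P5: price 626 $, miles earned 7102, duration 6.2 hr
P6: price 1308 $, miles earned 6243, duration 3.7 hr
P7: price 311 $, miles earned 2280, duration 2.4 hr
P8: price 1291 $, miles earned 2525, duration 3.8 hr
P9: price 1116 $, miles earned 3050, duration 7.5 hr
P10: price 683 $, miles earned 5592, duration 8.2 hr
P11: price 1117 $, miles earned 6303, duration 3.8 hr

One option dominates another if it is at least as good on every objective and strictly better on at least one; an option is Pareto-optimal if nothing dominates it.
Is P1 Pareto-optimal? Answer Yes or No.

P2: worse on price (1205 vs 252).
P3: worse on miles earned (6508 vs 6603).
P4: worse on price (1212 vs 252).
P5: worse on price (626 vs 252).
P6: worse on price (1308 vs 252).
P7: worse on price (311 vs 252).
P8: worse on price (1291 vs 252).
P9: worse on price (1116 vs 252).
P10: worse on price (683 vs 252).
P11: worse on price (1117 vs 252).
No option is at least as good as P1 on every objective and strictly better on one.

Yes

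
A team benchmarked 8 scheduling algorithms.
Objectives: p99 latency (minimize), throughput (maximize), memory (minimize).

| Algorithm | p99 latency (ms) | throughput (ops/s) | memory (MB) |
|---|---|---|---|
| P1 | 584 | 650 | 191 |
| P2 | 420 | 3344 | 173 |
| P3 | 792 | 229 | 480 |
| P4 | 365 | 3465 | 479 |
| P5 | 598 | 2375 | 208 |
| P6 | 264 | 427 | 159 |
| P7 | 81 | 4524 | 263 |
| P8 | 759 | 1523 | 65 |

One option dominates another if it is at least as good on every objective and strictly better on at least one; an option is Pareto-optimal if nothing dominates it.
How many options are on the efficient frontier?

4

P1: dominated by P2 (p99 latency 420≤584, throughput 3344≥650, memory 173≤191).
P2: not dominated.
P3: dominated by P1 (p99 latency 584≤792, throughput 650≥229, memory 191≤480).
P4: dominated by P7 (p99 latency 81≤365, throughput 4524≥3465, memory 263≤479).
P5: dominated by P2 (p99 latency 420≤598, throughput 3344≥2375, memory 173≤208).
P6: not dominated.
P7: not dominated (best p99 latency).
P8: not dominated (best memory).
Pareto-optimal: P2, P6, P7, P8 → 4.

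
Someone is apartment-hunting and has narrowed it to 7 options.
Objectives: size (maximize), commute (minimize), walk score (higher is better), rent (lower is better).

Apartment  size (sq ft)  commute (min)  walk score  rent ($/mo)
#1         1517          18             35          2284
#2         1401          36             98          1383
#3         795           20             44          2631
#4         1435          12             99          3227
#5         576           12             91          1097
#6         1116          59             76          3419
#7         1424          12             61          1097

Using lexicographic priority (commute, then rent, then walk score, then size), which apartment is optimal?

#5

First minimize commute: best is 12, kept {#4, #5, #7}.
Then minimize rent: best is 1097, kept {#5, #7}.
Then maximize walk score: best is 91, kept {#5}.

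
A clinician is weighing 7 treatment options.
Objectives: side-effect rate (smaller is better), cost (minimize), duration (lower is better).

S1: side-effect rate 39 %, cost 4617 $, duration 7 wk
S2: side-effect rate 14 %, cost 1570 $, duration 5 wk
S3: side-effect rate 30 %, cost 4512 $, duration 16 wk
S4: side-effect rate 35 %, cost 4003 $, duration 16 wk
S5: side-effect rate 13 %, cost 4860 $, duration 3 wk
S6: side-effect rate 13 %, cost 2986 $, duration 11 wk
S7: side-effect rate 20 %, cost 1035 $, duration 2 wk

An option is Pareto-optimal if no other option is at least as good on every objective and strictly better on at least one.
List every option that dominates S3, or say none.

S2, S6, S7

S2: side-effect rate 14≤30, cost 1570≤4512, duration 5≤16 — dominates S3.
S6: side-effect rate 13≤30, cost 2986≤4512, duration 11≤16 — dominates S3.
S7: side-effect rate 20≤30, cost 1035≤4512, duration 2≤16 — dominates S3.
Others (S1, S4, S5) are each worse than S3 on at least one objective.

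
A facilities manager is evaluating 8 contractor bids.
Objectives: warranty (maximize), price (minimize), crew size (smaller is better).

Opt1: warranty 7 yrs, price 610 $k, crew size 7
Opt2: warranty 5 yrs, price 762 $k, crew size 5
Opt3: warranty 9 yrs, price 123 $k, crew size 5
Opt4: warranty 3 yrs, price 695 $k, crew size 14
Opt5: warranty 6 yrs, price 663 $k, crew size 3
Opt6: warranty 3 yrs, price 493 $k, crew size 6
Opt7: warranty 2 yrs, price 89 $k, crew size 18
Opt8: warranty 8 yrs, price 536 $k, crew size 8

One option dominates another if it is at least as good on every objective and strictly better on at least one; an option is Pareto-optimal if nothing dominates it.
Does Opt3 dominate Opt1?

Yes

Opt3 vs Opt1: warranty 9≥7, price 123≤610, crew size 5≤7 — Opt3 is at least as good on every objective with at least one strict improvement.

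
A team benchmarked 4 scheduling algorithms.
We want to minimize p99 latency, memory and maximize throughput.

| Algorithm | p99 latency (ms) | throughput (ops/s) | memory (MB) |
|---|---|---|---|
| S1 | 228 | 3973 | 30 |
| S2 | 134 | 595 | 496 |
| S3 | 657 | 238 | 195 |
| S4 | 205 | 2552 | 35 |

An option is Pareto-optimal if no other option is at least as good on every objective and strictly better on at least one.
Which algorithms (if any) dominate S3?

S1, S4

S1: p99 latency 228≤657, throughput 3973≥238, memory 30≤195 — dominates S3.
S4: p99 latency 205≤657, throughput 2552≥238, memory 35≤195 — dominates S3.
Others (S2) are each worse than S3 on at least one objective.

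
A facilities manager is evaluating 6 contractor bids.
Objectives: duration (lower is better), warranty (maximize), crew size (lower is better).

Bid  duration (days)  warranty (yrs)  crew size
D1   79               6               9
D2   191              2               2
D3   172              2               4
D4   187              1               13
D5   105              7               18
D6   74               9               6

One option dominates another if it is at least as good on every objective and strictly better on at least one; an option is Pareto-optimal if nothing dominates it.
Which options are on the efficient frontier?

D2, D3, D6

D1: dominated by D6 (duration 74≤79, warranty 9≥6, crew size 6≤9).
D2: not dominated (best crew size).
D3: not dominated.
D4: dominated by D1 (duration 79≤187, warranty 6≥1, crew size 9≤13).
D5: dominated by D6 (duration 74≤105, warranty 9≥7, crew size 6≤18).
D6: not dominated (best duration).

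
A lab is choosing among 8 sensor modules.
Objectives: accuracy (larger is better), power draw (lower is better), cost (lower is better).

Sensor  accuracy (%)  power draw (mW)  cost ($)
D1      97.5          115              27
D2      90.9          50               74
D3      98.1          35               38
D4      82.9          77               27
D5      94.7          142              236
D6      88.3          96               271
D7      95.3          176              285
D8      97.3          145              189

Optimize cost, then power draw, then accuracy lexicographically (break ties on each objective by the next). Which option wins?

First minimize cost: best is 27, kept {D1, D4}.
Then minimize power draw: best is 77, kept {D4}.

D4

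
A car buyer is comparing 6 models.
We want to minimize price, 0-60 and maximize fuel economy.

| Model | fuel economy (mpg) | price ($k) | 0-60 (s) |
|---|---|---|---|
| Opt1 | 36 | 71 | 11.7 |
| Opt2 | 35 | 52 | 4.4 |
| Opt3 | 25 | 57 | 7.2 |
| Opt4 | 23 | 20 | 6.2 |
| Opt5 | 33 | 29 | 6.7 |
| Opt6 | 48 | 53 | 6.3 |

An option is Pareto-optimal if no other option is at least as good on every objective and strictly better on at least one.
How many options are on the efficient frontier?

Opt1: dominated by Opt6 (fuel economy 48≥36, price 53≤71, 0-60 6.3≤11.7).
Opt2: not dominated (best 0-60).
Opt3: dominated by Opt2 (fuel economy 35≥25, price 52≤57, 0-60 4.4≤7.2).
Opt4: not dominated (best price).
Opt5: not dominated.
Opt6: not dominated (best fuel economy).
Pareto-optimal: Opt2, Opt4, Opt5, Opt6 → 4.

4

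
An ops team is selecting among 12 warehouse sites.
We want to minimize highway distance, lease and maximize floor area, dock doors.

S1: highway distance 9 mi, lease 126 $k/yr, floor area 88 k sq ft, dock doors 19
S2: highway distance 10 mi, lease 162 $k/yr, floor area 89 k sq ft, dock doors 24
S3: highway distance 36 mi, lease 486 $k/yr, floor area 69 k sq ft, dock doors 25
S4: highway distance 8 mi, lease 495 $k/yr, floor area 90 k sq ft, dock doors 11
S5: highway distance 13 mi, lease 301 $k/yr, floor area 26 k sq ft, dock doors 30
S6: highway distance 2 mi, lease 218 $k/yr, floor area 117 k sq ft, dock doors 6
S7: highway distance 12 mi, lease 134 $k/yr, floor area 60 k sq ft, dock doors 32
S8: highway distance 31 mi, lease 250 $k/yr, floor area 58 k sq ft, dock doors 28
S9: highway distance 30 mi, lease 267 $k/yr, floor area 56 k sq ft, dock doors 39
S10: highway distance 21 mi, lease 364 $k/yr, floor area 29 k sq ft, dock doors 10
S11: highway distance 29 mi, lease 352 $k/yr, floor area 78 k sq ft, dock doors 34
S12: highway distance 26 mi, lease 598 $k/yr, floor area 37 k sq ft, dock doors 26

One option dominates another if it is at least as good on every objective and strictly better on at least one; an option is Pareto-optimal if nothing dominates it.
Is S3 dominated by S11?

S11 vs S3: highway distance 29≤36, lease 352≤486, floor area 78≥69, dock doors 34≥25 — S11 is at least as good on every objective with at least one strict improvement.

Yes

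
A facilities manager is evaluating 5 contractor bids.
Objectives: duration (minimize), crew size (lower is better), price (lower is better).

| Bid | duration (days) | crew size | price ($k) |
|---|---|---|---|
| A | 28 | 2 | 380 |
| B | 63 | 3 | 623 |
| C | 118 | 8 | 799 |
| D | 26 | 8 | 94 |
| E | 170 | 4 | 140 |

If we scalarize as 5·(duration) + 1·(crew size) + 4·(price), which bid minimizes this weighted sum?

D

A: 5·28 + 1·2 + 4·380 = 1662
B: 5·63 + 1·3 + 4·623 = 2810
C: 5·118 + 1·8 + 4·799 = 3794
D: 5·26 + 1·8 + 4·94 = 514
E: 5·170 + 1·4 + 4·140 = 1414
Lowest: D at 514.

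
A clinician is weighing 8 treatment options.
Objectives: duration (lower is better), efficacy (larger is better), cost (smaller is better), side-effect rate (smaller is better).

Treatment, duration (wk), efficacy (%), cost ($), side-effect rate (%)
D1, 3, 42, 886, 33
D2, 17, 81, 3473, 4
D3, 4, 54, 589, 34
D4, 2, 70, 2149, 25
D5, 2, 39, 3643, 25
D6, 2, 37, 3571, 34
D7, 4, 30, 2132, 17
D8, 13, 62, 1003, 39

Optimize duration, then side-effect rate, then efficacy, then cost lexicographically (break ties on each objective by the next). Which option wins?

First minimize duration: best is 2, kept {D4, D5, D6}.
Then minimize side-effect rate: best is 25, kept {D4, D5}.
Then maximize efficacy: best is 70, kept {D4}.

D4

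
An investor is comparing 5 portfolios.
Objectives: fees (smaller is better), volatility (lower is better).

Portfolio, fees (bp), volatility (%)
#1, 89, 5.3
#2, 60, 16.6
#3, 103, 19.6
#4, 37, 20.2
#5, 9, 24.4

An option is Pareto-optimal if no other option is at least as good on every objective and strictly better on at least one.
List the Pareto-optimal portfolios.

#1: not dominated (best volatility).
#2: not dominated.
#3: dominated by #1 (fees 89≤103, volatility 5.3≤19.6).
#4: not dominated.
#5: not dominated (best fees).

#1, #2, #4, #5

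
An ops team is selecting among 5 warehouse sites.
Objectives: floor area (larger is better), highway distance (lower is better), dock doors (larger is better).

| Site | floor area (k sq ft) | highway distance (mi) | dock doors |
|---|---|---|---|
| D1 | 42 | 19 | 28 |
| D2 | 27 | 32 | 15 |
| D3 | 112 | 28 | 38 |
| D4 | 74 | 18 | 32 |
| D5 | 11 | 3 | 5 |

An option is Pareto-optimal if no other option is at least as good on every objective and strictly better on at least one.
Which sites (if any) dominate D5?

D1: worse on highway distance (19 vs 3).
D2: worse on highway distance (32 vs 3).
D3: worse on highway distance (28 vs 3).
D4: worse on highway distance (18 vs 3).
No option dominates D5.

none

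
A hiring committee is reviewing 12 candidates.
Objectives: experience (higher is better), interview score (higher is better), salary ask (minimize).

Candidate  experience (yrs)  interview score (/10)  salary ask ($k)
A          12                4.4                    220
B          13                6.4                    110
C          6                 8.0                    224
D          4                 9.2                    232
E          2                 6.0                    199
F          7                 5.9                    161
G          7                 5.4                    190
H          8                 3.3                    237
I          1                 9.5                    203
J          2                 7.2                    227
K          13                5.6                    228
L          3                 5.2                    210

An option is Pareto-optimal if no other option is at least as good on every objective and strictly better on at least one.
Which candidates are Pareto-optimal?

B, C, D, I

A: dominated by B (experience 13≥12, interview score 6.4≥4.4, salary ask 110≤220).
B: not dominated (best salary ask).
C: not dominated.
D: not dominated.
E: dominated by B (experience 13≥2, interview score 6.4≥6.0, salary ask 110≤199).
F: dominated by B (experience 13≥7, interview score 6.4≥5.9, salary ask 110≤161).
G: dominated by B (experience 13≥7, interview score 6.4≥5.4, salary ask 110≤190).
H: dominated by A (experience 12≥8, interview score 4.4≥3.3, salary ask 220≤237).
I: not dominated (best interview score).
J: dominated by C (experience 6≥2, interview score 8.0≥7.2, salary ask 224≤227).
K: dominated by B (experience 13≥13, interview score 6.4≥5.6, salary ask 110≤228).
L: dominated by B (experience 13≥3, interview score 6.4≥5.2, salary ask 110≤210).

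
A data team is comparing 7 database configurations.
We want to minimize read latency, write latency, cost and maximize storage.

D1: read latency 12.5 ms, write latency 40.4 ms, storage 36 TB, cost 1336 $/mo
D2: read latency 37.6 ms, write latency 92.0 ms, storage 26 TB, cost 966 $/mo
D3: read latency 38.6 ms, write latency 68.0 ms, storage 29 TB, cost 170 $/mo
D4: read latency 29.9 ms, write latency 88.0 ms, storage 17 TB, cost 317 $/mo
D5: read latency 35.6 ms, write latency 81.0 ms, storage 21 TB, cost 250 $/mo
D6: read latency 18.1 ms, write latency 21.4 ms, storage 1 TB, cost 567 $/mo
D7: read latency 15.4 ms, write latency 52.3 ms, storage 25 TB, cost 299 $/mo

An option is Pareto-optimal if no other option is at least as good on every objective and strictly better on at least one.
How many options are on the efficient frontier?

6

D1: not dominated (best read latency).
D2: not dominated.
D3: not dominated (best cost).
D4: dominated by D7 (read latency 15.4≤29.9, write latency 52.3≤88.0, storage 25≥17, cost 299≤317).
D5: not dominated.
D6: not dominated (best write latency).
D7: not dominated.
Pareto-optimal: D1, D2, D3, D5, D6, D7 → 6.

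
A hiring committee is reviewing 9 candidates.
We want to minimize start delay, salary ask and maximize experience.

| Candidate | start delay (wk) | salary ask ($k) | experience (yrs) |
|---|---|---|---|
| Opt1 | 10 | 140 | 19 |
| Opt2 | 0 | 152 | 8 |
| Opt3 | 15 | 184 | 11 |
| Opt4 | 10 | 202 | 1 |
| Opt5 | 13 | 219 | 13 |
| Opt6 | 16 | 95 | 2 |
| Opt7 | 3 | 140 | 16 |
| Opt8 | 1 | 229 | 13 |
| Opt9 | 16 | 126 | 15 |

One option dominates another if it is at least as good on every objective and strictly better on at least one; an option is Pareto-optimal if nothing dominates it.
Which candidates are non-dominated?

Opt1: not dominated (best experience).
Opt2: not dominated (best start delay).
Opt3: dominated by Opt1 (start delay 10≤15, salary ask 140≤184, experience 19≥11).
Opt4: dominated by Opt1 (start delay 10≤10, salary ask 140≤202, experience 19≥1).
Opt5: dominated by Opt1 (start delay 10≤13, salary ask 140≤219, experience 19≥13).
Opt6: not dominated (best salary ask).
Opt7: not dominated.
Opt8: not dominated.
Opt9: not dominated.

Opt1, Opt2, Opt6, Opt7, Opt8, Opt9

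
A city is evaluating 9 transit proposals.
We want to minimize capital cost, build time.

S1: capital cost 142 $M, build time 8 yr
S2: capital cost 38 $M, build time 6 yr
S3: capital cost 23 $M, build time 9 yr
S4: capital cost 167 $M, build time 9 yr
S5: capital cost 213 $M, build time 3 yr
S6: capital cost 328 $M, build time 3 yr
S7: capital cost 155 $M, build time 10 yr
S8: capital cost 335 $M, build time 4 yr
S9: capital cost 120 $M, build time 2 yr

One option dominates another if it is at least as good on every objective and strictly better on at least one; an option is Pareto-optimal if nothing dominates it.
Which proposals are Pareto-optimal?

S1: dominated by S2 (capital cost 38≤142, build time 6≤8).
S2: not dominated.
S3: not dominated (best capital cost).
S4: dominated by S1 (capital cost 142≤167, build time 8≤9).
S5: dominated by S9 (capital cost 120≤213, build time 2≤3).
S6: dominated by S5 (capital cost 213≤328, build time 3≤3).
S7: dominated by S1 (capital cost 142≤155, build time 8≤10).
S8: dominated by S5 (capital cost 213≤335, build time 3≤4).
S9: not dominated (best build time).

S2, S3, S9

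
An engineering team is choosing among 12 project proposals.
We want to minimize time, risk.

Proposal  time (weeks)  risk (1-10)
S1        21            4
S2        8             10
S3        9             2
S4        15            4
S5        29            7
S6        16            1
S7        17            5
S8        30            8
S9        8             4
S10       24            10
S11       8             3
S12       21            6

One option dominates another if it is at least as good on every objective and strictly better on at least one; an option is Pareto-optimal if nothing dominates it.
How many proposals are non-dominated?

S1: dominated by S3 (time 9≤21, risk 2≤4).
S2: dominated by S9 (time 8≤8, risk 4≤10).
S3: not dominated.
S4: dominated by S3 (time 9≤15, risk 2≤4).
S5: dominated by S1 (time 21≤29, risk 4≤7).
S6: not dominated (best risk).
S7: dominated by S3 (time 9≤17, risk 2≤5).
S8: dominated by S1 (time 21≤30, risk 4≤8).
S9: dominated by S11 (time 8≤8, risk 3≤4).
S10: dominated by S1 (time 21≤24, risk 4≤10).
S11: not dominated.
S12: dominated by S1 (time 21≤21, risk 4≤6).
Pareto-optimal: S3, S6, S11 → 3.

3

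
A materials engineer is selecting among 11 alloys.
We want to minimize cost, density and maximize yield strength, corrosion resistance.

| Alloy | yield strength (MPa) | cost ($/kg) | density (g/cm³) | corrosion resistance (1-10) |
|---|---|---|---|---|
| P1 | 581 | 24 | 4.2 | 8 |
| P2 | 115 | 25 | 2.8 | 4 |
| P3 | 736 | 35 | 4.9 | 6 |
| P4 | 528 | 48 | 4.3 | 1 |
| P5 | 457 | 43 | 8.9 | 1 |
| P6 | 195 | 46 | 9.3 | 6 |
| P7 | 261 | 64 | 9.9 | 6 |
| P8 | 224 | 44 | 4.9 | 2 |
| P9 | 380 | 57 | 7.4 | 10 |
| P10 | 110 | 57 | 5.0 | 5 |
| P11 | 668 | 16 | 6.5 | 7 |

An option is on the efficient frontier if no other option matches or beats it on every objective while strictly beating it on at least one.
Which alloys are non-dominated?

P1, P2, P3, P9, P11

P1: not dominated.
P2: not dominated (best density).
P3: not dominated (best yield strength).
P4: dominated by P1 (yield strength 581≥528, cost 24≤48, density 4.2≤4.3, corrosion resistance 8≥1).
P5: dominated by P1 (yield strength 581≥457, cost 24≤43, density 4.2≤8.9, corrosion resistance 8≥1).
P6: dominated by P1 (yield strength 581≥195, cost 24≤46, density 4.2≤9.3, corrosion resistance 8≥6).
P7: dominated by P1 (yield strength 581≥261, cost 24≤64, density 4.2≤9.9, corrosion resistance 8≥6).
P8: dominated by P1 (yield strength 581≥224, cost 24≤44, density 4.2≤4.9, corrosion resistance 8≥2).
P9: not dominated (best corrosion resistance).
P10: dominated by P1 (yield strength 581≥110, cost 24≤57, density 4.2≤5.0, corrosion resistance 8≥5).
P11: not dominated (best cost).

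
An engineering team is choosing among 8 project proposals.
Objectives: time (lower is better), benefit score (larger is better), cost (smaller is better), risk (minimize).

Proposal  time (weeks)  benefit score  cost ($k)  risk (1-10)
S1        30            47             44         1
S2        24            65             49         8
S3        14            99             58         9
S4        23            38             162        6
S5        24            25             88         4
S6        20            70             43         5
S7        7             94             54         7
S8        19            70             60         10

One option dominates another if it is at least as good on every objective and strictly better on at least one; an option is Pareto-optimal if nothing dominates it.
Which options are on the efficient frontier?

S1, S3, S5, S6, S7

S1: not dominated (best risk).
S2: dominated by S6 (time 20≤24, benefit score 70≥65, cost 43≤49, risk 5≤8).
S3: not dominated (best benefit score).
S4: dominated by S6 (time 20≤23, benefit score 70≥38, cost 43≤162, risk 5≤6).
S5: not dominated.
S6: not dominated (best cost).
S7: not dominated (best time).
S8: dominated by S3 (time 14≤19, benefit score 99≥70, cost 58≤60, risk 9≤10).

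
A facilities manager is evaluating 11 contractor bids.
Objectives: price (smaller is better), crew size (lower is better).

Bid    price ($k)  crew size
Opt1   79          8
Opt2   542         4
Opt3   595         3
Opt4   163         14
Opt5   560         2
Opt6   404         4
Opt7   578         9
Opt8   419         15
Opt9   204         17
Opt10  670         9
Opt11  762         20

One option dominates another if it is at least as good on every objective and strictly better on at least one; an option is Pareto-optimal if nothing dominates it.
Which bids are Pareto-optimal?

Opt1: not dominated (best price).
Opt2: dominated by Opt6 (price 404≤542, crew size 4≤4).
Opt3: dominated by Opt5 (price 560≤595, crew size 2≤3).
Opt4: dominated by Opt1 (price 79≤163, crew size 8≤14).
Opt5: not dominated (best crew size).
Opt6: not dominated.
Opt7: dominated by Opt1 (price 79≤578, crew size 8≤9).
Opt8: dominated by Opt1 (price 79≤419, crew size 8≤15).
Opt9: dominated by Opt1 (price 79≤204, crew size 8≤17).
Opt10: dominated by Opt1 (price 79≤670, crew size 8≤9).
Opt11: dominated by Opt1 (price 79≤762, crew size 8≤20).

Opt1, Opt5, Opt6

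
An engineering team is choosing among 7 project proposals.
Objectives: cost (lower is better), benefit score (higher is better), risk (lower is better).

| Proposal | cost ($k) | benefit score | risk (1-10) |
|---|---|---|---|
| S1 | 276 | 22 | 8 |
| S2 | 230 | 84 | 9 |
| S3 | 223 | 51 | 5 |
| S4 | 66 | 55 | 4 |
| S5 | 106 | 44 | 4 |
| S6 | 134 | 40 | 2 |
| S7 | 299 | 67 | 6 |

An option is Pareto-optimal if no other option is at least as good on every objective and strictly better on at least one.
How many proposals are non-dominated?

S1: dominated by S3 (cost 223≤276, benefit score 51≥22, risk 5≤8).
S2: not dominated (best benefit score).
S3: dominated by S4 (cost 66≤223, benefit score 55≥51, risk 4≤5).
S4: not dominated (best cost).
S5: dominated by S4 (cost 66≤106, benefit score 55≥44, risk 4≤4).
S6: not dominated (best risk).
S7: not dominated.
Pareto-optimal: S2, S4, S6, S7 → 4.

4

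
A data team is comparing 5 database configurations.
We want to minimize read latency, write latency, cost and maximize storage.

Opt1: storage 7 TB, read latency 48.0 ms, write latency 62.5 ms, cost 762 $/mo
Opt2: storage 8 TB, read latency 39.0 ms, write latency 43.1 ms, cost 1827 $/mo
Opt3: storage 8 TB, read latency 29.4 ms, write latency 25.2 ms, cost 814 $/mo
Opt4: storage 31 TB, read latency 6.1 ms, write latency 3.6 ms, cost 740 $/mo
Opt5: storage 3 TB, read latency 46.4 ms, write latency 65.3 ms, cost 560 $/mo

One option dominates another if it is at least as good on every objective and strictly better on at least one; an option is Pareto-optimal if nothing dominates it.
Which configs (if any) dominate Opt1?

Opt4

Opt4: storage 31≥7, read latency 6.1≤48.0, write latency 3.6≤62.5, cost 740≤762 — dominates Opt1.
Others (Opt2, Opt3, Opt5) are each worse than Opt1 on at least one objective.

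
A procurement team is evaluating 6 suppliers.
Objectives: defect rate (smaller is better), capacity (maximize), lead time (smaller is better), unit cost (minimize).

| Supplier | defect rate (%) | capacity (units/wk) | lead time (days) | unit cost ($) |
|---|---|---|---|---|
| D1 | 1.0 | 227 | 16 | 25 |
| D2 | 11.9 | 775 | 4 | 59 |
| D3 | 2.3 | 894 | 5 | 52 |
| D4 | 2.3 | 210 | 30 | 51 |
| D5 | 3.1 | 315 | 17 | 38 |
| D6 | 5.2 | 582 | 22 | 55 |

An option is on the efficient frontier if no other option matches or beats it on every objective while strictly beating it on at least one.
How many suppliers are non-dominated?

4

D1: not dominated (best defect rate).
D2: not dominated (best lead time).
D3: not dominated (best capacity).
D4: dominated by D1 (defect rate 1.0≤2.3, capacity 227≥210, lead time 16≤30, unit cost 25≤51).
D5: not dominated.
D6: dominated by D3 (defect rate 2.3≤5.2, capacity 894≥582, lead time 5≤22, unit cost 52≤55).
Pareto-optimal: D1, D2, D3, D5 → 4.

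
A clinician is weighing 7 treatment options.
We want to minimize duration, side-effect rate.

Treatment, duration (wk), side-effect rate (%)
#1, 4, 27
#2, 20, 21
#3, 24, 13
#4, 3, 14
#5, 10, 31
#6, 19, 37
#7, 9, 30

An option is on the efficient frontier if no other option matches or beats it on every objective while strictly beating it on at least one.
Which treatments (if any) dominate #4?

#1: worse on duration (4 vs 3).
#2: worse on duration (20 vs 3).
#3: worse on duration (24 vs 3).
#5: worse on duration (10 vs 3).
#6: worse on duration (19 vs 3).
#7: worse on duration (9 vs 3).
No option dominates #4.

none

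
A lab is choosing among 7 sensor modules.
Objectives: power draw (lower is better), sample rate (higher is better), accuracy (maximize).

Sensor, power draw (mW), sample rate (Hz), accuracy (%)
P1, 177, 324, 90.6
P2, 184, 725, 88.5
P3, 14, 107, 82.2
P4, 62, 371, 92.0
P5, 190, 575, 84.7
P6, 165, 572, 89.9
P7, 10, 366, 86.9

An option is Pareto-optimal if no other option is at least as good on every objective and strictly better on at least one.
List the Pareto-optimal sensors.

P2, P4, P6, P7

P1: dominated by P4 (power draw 62≤177, sample rate 371≥324, accuracy 92.0≥90.6).
P2: not dominated (best sample rate).
P3: dominated by P7 (power draw 10≤14, sample rate 366≥107, accuracy 86.9≥82.2).
P4: not dominated (best accuracy).
P5: dominated by P2 (power draw 184≤190, sample rate 725≥575, accuracy 88.5≥84.7).
P6: not dominated.
P7: not dominated (best power draw).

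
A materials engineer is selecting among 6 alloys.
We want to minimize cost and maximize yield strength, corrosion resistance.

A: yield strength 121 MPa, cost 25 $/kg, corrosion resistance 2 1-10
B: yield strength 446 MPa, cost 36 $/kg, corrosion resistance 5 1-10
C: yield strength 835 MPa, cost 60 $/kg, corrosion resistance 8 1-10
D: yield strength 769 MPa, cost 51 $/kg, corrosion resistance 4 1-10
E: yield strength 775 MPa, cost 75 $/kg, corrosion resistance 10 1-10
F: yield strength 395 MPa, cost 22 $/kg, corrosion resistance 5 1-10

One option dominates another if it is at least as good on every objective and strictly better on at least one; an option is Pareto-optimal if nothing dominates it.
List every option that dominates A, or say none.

F

F: yield strength 395≥121, cost 22≤25, corrosion resistance 5≥2 — dominates A.
Others (B, C, D, E) are each worse than A on at least one objective.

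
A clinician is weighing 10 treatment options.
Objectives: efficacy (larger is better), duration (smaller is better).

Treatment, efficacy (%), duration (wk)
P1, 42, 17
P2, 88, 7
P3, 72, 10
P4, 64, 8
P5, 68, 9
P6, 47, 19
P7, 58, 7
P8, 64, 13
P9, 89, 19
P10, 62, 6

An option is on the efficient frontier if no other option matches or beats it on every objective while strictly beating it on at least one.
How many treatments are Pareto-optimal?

P1: dominated by P2 (efficacy 88≥42, duration 7≤17).
P2: not dominated.
P3: dominated by P2 (efficacy 88≥72, duration 7≤10).
P4: dominated by P2 (efficacy 88≥64, duration 7≤8).
P5: dominated by P2 (efficacy 88≥68, duration 7≤9).
P6: dominated by P2 (efficacy 88≥47, duration 7≤19).
P7: dominated by P2 (efficacy 88≥58, duration 7≤7).
P8: dominated by P2 (efficacy 88≥64, duration 7≤13).
P9: not dominated (best efficacy).
P10: not dominated (best duration).
Pareto-optimal: P2, P9, P10 → 3.

3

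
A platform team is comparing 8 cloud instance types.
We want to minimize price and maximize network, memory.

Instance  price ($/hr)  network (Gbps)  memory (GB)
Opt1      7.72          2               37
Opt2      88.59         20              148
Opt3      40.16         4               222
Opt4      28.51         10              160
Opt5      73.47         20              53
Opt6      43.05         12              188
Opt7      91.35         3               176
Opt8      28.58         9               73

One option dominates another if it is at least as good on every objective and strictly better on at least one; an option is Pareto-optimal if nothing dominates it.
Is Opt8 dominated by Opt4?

Opt4 vs Opt8: price 28.51≤28.58, network 10≥9, memory 160≥73 — Opt4 is at least as good on every objective with at least one strict improvement.

Yes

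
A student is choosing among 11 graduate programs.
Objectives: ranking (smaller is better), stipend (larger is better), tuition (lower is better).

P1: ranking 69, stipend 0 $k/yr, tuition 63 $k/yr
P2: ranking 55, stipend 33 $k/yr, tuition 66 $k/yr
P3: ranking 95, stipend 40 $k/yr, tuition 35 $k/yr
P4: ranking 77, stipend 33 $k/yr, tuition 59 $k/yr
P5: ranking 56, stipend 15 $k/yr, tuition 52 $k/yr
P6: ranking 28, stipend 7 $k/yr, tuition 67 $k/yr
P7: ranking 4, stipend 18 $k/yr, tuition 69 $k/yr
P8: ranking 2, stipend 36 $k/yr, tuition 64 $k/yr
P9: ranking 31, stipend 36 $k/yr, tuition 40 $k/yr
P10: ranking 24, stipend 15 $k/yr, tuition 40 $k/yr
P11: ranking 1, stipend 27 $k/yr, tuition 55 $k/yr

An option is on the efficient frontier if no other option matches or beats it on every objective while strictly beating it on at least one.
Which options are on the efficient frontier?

P3, P8, P9, P10, P11

P1: dominated by P5 (ranking 56≤69, stipend 15≥0, tuition 52≤63).
P2: dominated by P8 (ranking 2≤55, stipend 36≥33, tuition 64≤66).
P3: not dominated (best stipend).
P4: dominated by P9 (ranking 31≤77, stipend 36≥33, tuition 40≤59).
P5: dominated by P9 (ranking 31≤56, stipend 36≥15, tuition 40≤52).
P6: dominated by P8 (ranking 2≤28, stipend 36≥7, tuition 64≤67).
P7: dominated by P8 (ranking 2≤4, stipend 36≥18, tuition 64≤69).
P8: not dominated.
P9: not dominated.
P10: not dominated.
P11: not dominated (best ranking).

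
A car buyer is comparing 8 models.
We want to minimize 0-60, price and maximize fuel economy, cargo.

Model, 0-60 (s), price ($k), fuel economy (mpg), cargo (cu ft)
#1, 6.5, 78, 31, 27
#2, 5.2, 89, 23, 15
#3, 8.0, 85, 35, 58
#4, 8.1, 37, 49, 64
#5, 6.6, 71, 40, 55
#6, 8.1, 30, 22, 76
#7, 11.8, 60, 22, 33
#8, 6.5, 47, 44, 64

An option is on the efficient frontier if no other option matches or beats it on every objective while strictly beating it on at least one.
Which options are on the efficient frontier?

#2, #4, #6, #8

#1: dominated by #8 (0-60 6.5≤6.5, price 47≤78, fuel economy 44≥31, cargo 64≥27).
#2: not dominated (best 0-60).
#3: dominated by #8 (0-60 6.5≤8.0, price 47≤85, fuel economy 44≥35, cargo 64≥58).
#4: not dominated (best fuel economy).
#5: dominated by #8 (0-60 6.5≤6.6, price 47≤71, fuel economy 44≥40, cargo 64≥55).
#6: not dominated (best price).
#7: dominated by #4 (0-60 8.1≤11.8, price 37≤60, fuel economy 49≥22, cargo 64≥33).
#8: not dominated.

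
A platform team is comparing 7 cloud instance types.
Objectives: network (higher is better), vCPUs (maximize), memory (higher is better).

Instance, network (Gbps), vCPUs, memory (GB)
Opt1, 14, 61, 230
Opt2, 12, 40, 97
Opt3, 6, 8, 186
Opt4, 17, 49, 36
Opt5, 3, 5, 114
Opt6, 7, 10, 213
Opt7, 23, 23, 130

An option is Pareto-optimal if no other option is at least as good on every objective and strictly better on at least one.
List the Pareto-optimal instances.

Opt1, Opt4, Opt7

Opt1: not dominated (best vCPUs).
Opt2: dominated by Opt1 (network 14≥12, vCPUs 61≥40, memory 230≥97).
Opt3: dominated by Opt1 (network 14≥6, vCPUs 61≥8, memory 230≥186).
Opt4: not dominated.
Opt5: dominated by Opt1 (network 14≥3, vCPUs 61≥5, memory 230≥114).
Opt6: dominated by Opt1 (network 14≥7, vCPUs 61≥10, memory 230≥213).
Opt7: not dominated (best network).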